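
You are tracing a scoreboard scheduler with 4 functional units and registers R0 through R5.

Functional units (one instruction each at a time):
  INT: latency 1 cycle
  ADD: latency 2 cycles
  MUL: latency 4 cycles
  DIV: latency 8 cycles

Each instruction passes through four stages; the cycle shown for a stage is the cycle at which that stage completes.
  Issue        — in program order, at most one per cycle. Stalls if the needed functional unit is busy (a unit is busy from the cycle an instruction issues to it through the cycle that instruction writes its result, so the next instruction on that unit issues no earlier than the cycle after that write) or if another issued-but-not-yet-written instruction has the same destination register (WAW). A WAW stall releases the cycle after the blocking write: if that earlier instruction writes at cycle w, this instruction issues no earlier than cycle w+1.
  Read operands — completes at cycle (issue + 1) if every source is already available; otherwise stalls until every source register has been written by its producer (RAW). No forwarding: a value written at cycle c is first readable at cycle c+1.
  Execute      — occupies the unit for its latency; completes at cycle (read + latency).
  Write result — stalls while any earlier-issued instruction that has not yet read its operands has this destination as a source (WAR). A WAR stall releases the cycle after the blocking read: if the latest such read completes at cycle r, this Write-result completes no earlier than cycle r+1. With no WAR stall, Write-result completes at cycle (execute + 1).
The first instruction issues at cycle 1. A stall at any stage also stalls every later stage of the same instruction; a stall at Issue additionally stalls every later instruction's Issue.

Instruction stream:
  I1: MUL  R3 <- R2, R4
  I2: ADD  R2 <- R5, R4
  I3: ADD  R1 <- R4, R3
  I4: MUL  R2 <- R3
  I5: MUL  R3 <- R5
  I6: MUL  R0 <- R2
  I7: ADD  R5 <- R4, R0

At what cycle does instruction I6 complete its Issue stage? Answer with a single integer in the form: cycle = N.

cycle = 22

c1: I1 issues→MUL
c2: I1 reads, I2 issues→ADD
c3: I2 reads
c5: I2 exec-done
c6: I1 exec-done, I2 writes R2
c7: I1 writes R3, I3 issues→ADD
c8: I3 reads, I4 issues→MUL
c9: I4 reads
c10: I3 exec-done
c11: I3 writes R1
c13: I4 exec-done
c14: I4 writes R2
c15: I5 issues→MUL
c16: I5 reads
c20: I5 exec-done
c21: I5 writes R3
c22: I6 issues→MUL
c23: I6 reads, I7 issues→ADD
c27: I6 exec-done
c28: I6 writes R0
c29: I7 reads
c31: I7 exec-done
c32: I7 writes R5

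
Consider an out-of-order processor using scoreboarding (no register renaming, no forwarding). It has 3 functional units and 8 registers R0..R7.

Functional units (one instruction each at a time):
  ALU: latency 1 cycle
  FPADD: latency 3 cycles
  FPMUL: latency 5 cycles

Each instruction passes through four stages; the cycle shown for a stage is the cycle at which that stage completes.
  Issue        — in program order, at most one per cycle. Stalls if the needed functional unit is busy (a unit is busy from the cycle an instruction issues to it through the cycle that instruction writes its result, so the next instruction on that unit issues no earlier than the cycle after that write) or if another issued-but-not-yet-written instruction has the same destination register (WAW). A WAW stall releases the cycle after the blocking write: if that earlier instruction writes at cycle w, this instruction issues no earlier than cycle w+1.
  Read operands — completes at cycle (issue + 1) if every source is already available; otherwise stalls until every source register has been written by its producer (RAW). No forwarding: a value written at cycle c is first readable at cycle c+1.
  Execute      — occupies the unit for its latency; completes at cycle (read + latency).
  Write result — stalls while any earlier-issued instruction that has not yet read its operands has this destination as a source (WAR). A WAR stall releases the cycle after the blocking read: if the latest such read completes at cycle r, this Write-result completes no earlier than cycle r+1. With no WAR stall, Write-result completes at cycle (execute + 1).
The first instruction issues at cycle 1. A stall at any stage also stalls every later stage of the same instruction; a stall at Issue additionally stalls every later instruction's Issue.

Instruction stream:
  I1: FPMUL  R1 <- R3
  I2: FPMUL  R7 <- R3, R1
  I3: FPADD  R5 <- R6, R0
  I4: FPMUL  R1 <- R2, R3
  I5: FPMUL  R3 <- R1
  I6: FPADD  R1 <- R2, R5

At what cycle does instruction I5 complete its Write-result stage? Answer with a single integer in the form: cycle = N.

I1: IS=1 RO=2 EX=7 WR=8
I2: IS=9 RO=10 EX=15 WR=16  [struct: FPMUL busy until I1 writes@8]
I3: IS=10 RO=11 EX=14 WR=15
I4: IS=17 RO=18 EX=23 WR=24  [struct: FPMUL busy until I2 writes@16]
I5: IS=25 RO=26 EX=31 WR=32  [struct: FPMUL busy until I4 writes@24]
I6: IS=26 RO=27 EX=30 WR=31

cycle = 32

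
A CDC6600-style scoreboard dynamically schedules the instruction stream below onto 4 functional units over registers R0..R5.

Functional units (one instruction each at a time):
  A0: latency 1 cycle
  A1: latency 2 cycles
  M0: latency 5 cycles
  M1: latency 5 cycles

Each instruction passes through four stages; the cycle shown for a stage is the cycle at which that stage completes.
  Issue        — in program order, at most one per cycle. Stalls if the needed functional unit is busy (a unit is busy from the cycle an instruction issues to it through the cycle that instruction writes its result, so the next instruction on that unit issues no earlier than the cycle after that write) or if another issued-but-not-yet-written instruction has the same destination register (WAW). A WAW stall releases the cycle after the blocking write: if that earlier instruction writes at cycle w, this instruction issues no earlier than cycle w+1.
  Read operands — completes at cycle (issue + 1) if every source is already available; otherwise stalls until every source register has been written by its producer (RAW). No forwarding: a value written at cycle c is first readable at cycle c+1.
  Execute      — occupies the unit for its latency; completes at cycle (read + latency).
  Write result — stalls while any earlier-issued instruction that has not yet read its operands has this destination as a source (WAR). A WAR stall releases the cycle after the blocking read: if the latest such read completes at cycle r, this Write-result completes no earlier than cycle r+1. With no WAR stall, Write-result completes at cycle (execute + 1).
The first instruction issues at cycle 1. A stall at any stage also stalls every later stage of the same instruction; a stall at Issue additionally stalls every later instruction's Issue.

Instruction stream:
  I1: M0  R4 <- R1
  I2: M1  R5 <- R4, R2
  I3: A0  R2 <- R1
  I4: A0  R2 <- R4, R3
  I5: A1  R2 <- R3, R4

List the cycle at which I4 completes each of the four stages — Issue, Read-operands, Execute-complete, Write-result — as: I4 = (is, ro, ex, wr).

[I1] 1/2/7/8
[I2] 2/9/14/15  (RAW R4: wait I1 write@8)
[I3] 3/4/5/10  (WAR R2: wait I2 read@9)
[I4] 11/12/13/14  (struct: A0 busy until I3 writes@10)
[I5] 15/16/18/19  (WAW R2: wait I4 write@14)

I4 = (11, 12, 13, 14)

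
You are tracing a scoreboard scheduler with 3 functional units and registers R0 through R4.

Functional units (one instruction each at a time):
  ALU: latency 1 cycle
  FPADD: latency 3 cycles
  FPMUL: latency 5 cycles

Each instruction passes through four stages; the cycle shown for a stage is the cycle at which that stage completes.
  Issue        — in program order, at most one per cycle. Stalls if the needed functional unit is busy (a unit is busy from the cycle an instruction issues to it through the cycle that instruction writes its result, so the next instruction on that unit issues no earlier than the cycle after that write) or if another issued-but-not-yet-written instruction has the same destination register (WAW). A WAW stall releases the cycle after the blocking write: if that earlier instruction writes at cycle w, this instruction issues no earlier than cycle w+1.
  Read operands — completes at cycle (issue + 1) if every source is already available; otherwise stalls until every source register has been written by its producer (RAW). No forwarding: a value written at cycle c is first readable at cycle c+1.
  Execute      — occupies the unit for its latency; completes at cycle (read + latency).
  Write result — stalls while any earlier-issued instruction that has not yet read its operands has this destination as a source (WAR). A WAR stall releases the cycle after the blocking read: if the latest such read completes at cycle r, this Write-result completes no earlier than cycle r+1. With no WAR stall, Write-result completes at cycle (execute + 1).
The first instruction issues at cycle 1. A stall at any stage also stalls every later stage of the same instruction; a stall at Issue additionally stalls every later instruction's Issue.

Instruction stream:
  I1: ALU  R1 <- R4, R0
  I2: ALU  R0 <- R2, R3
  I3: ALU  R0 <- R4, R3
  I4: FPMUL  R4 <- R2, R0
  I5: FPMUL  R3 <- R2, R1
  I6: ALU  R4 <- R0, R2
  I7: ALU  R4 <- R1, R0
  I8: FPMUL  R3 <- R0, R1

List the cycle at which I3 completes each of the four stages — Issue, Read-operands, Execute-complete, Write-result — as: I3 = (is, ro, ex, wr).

I3 = (9, 10, 11, 12)

[1] I1→ALU
[2] I1 RO
[3] I1 EX
[4] I1 WR R1
[5] I2→ALU
[6] I2 RO
[7] I2 EX
[8] I2 WR R0
[9] I3→ALU
[10] I3 RO · I4→FPMUL
[11] I3 EX
[12] I3 WR R0
[13] I4 RO
[18] I4 EX
[19] I4 WR R4
[20] I5→FPMUL
[21] I5 RO · I6→ALU
[22] I6 RO
[23] I6 EX
[24] I6 WR R4
[25] I7→ALU
[26] I5 EX · I7 RO
[27] I5 WR R3 · I7 EX
[28] I7 WR R4 · I8→FPMUL
[29] I8 RO
[34] I8 EX
[35] I8 WR R3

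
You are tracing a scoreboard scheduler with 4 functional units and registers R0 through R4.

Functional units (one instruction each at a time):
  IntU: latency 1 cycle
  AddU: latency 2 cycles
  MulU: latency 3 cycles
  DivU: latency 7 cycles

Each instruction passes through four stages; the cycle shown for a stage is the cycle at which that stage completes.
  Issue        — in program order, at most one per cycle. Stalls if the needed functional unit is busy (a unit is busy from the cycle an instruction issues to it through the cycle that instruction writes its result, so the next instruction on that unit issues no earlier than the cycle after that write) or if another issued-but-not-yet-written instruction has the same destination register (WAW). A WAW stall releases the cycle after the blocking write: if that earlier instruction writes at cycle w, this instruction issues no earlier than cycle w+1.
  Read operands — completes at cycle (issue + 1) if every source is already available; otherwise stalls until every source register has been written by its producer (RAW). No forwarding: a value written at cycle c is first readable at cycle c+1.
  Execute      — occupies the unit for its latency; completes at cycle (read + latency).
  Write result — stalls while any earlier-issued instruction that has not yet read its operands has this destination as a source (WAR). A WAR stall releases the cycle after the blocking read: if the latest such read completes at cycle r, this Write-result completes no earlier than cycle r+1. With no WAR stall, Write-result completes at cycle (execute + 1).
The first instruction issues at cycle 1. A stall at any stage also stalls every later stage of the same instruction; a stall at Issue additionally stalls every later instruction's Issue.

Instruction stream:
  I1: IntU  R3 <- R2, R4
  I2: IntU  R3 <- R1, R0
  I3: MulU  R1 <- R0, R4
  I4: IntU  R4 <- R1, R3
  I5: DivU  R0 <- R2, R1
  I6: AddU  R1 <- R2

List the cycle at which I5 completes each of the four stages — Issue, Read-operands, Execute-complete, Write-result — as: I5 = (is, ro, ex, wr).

I1: IS=1 RO=2 EX=3 WR=4
I2: IS=5 RO=6 EX=7 WR=8  [struct: IntU busy until I1 writes@4]
I3: IS=6 RO=7 EX=10 WR=11
I4: IS=9 RO=12 EX=13 WR=14  [struct: IntU busy until I2 writes@8; RAW R1: wait I3 write@11]
I5: IS=10 RO=12 EX=19 WR=20  [RAW R1: wait I3 write@11]
I6: IS=12 RO=13 EX=15 WR=16  [WAW R1: wait I3 write@11]

I5 = (10, 12, 19, 20)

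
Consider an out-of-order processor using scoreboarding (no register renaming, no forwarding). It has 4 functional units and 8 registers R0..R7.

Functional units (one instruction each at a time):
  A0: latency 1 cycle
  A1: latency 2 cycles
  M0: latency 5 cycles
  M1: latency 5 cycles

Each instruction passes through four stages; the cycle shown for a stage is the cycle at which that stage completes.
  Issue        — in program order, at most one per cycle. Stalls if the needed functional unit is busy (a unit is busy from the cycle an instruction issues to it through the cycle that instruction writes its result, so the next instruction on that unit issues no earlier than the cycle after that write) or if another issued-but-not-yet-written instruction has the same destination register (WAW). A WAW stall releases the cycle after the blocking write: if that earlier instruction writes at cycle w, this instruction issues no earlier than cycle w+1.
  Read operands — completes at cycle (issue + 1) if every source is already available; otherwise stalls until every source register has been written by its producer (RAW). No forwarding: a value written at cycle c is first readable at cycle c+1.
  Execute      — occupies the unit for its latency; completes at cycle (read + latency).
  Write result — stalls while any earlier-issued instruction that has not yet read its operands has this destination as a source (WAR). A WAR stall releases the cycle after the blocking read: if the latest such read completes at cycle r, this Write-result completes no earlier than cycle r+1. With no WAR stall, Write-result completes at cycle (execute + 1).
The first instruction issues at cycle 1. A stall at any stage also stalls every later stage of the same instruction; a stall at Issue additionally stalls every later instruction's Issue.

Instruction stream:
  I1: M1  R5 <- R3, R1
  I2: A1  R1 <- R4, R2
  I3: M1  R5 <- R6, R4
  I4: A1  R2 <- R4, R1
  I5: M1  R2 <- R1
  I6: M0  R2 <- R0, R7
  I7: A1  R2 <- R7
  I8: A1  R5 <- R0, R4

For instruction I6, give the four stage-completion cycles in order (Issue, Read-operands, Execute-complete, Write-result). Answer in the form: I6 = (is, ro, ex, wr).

I6 = (25, 26, 31, 32)

I1  is:1  ro:2  ex:7  wr:8
I2  is:2  ro:3  ex:5  wr:6
I3  is:9  ro:10  ex:15  wr:16  — struct: M1 busy until I1 writes@8
I4  is:10  ro:11  ex:13  wr:14
I5  is:17  ro:18  ex:23  wr:24  — struct: M1 busy until I3 writes@16
I6  is:25  ro:26  ex:31  wr:32  — WAW R2: wait I5 write@24
I7  is:33  ro:34  ex:36  wr:37  — WAW R2: wait I6 write@32
I8  is:38  ro:39  ex:41  wr:42  — struct: A1 busy until I7 writes@37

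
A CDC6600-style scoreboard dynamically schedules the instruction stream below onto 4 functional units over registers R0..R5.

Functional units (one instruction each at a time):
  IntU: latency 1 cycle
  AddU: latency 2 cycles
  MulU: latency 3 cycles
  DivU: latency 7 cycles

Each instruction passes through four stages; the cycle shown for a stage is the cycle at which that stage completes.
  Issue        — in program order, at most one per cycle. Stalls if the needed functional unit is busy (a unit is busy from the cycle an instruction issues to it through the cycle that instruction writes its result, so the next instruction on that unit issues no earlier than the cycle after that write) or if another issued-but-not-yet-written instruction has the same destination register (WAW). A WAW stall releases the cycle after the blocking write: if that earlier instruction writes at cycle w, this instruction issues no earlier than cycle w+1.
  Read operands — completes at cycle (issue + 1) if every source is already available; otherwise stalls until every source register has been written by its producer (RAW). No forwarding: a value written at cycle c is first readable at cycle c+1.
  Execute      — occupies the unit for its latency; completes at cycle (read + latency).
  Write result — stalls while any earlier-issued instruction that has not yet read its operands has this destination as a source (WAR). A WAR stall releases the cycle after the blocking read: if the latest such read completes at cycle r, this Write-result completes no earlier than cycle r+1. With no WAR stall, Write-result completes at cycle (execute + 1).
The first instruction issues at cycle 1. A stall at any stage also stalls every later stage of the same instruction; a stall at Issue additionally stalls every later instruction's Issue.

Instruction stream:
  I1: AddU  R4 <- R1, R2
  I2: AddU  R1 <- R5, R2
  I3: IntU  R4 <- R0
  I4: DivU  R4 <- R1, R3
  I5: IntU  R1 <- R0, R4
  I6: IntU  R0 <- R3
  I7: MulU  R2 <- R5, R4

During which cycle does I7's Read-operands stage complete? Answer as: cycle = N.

I1  is:1  ro:2  ex:4  wr:5
I2  is:6  ro:7  ex:9  wr:10  — struct: AddU busy until I1 writes@5
I3  is:7  ro:8  ex:9  wr:10
I4  is:11  ro:12  ex:19  wr:20  — WAW R4: wait I3 write@10
I5  is:12  ro:21  ex:22  wr:23  — RAW R4: wait I4 write@20
I6  is:24  ro:25  ex:26  wr:27  — struct: IntU busy until I5 writes@23
I7  is:25  ro:26  ex:29  wr:30

cycle = 26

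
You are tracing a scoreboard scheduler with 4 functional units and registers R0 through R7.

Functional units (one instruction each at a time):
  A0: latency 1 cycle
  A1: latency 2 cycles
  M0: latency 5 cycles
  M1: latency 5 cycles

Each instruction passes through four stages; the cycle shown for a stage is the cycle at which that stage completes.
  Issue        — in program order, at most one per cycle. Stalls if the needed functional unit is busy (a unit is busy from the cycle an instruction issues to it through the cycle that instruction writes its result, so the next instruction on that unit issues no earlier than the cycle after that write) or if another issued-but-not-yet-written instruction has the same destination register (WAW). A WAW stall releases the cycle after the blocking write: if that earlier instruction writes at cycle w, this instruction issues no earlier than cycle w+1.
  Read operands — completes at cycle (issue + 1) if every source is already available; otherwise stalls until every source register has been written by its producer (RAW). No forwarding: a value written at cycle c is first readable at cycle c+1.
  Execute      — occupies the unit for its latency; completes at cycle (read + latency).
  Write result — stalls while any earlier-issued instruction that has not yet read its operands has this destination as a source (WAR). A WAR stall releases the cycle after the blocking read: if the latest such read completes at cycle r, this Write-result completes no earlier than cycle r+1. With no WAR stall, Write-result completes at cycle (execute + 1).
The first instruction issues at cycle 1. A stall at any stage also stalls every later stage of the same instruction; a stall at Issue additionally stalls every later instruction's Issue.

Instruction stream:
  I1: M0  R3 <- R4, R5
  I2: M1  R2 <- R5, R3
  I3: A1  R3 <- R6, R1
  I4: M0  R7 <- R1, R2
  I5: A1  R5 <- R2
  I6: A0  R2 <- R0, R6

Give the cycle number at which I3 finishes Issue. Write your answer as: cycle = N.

cycle = 9

[I1] 1/2/7/8
[I2] 2/9/14/15  (RAW R3: wait I1 write@8)
[I3] 9/10/12/13  (WAW R3: wait I1 write@8)
[I4] 10/16/21/22  (RAW R2: wait I2 write@15)
[I5] 14/16/18/19  (struct: A1 busy until I3 writes@13; RAW R2: wait I2 write@15)
[I6] 16/17/18/19  (WAW R2: wait I2 write@15)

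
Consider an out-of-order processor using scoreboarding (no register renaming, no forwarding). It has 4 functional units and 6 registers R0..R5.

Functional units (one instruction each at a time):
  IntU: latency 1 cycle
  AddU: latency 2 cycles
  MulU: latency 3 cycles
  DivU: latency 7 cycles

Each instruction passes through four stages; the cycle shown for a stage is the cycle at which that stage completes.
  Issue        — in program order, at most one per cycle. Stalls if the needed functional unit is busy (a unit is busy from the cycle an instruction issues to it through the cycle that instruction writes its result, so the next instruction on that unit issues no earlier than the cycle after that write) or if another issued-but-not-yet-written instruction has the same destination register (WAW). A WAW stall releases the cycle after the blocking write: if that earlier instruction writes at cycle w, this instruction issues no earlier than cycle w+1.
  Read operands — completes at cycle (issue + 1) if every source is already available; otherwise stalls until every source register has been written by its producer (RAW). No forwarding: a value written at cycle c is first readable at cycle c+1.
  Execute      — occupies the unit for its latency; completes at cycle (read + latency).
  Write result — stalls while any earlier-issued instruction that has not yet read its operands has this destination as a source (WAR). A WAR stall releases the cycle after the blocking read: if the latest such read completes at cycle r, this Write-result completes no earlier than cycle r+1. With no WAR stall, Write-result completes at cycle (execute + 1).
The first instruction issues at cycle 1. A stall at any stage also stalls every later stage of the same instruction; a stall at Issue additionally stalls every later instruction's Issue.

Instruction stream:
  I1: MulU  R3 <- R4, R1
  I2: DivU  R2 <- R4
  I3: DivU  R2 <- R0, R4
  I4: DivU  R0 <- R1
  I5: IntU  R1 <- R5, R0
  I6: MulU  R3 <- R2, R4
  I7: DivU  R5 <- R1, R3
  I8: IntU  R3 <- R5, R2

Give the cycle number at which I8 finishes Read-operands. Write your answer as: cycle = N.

cycle = 44

[1] I1 issues→MulU
[2] I1 reads · I2 issues→DivU
[3] I2 reads
[5] I1 exec-done
[6] I1 writes R3
[10] I2 exec-done
[11] I2 writes R2
[12] I3 issues→DivU
[13] I3 reads
[20] I3 exec-done
[21] I3 writes R2
[22] I4 issues→DivU
[23] I4 reads · I5 issues→IntU
[24] I6 issues→MulU
[25] I6 reads
[28] I6 exec-done
[29] I6 writes R3
[30] I4 exec-done
[31] I4 writes R0
[32] I5 reads · I7 issues→DivU
[33] I5 exec-done
[34] I5 writes R1
[35] I7 reads · I8 issues→IntU
[42] I7 exec-done
[43] I7 writes R5
[44] I8 reads
[45] I8 exec-done
[46] I8 writes R3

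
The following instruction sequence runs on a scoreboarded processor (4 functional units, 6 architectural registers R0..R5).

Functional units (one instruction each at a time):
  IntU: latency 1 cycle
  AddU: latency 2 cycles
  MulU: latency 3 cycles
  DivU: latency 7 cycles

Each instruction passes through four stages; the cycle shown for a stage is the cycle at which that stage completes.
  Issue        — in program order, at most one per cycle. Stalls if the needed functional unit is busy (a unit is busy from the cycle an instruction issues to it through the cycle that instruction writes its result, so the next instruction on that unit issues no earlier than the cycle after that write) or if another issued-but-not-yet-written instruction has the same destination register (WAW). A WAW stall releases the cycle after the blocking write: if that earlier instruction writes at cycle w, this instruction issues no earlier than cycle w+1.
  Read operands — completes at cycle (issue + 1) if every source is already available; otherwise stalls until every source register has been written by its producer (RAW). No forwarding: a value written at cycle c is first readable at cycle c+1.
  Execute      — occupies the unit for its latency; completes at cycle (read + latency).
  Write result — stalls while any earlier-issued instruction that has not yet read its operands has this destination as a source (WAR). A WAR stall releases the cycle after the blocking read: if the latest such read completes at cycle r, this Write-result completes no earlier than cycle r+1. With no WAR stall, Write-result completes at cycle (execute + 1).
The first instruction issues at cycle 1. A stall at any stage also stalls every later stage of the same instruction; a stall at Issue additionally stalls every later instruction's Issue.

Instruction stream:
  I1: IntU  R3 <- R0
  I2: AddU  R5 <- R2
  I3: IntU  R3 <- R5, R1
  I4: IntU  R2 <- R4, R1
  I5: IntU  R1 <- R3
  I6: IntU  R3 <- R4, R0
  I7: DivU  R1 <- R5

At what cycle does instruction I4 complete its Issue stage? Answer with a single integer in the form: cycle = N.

cycle = 10

cycle 1: I1 dispatched to IntU
cycle 2: I1 operands ready, I2 dispatched to AddU
cycle 3: I1 complete, I2 operands ready
cycle 4: R3←I1
cycle 5: I2 complete, I3 dispatched to IntU
cycle 6: R5←I2
cycle 7: I3 operands ready
cycle 8: I3 complete
cycle 9: R3←I3
cycle 10: I4 dispatched to IntU
cycle 11: I4 operands ready
cycle 12: I4 complete
cycle 13: R2←I4
cycle 14: I5 dispatched to IntU
cycle 15: I5 operands ready
cycle 16: I5 complete
cycle 17: R1←I5
cycle 18: I6 dispatched to IntU
cycle 19: I6 operands ready, I7 dispatched to DivU
cycle 20: I6 complete, I7 operands ready
cycle 21: R3←I6
cycle 27: I7 complete
cycle 28: R1←I7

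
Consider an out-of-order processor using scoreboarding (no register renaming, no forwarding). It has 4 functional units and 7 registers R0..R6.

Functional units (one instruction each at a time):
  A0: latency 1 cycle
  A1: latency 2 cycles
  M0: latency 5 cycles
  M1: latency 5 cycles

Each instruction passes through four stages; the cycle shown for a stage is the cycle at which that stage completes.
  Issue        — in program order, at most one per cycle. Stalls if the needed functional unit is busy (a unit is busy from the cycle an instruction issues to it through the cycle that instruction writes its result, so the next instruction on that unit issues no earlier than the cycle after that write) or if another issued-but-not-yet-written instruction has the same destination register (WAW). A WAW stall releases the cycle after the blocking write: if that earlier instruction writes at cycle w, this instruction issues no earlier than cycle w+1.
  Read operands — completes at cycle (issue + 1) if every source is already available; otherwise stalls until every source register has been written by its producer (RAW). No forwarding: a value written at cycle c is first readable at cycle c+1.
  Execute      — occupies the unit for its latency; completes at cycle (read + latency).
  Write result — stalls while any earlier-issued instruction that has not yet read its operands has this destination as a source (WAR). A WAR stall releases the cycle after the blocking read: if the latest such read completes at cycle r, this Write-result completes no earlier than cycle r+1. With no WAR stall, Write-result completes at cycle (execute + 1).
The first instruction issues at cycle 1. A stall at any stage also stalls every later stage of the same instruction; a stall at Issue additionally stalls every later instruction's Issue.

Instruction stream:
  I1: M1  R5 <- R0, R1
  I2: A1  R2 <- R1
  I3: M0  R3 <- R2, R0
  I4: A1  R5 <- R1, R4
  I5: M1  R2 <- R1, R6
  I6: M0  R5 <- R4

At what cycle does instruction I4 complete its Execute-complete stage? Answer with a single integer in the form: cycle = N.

cycle 1: I1 dispatched to M1
cycle 2: I1 operands ready; I2 dispatched to A1
cycle 3: I2 operands ready; I3 dispatched to M0
cycle 5: I2 complete
cycle 6: R2←I2
cycle 7: I1 complete; I3 operands ready
cycle 8: R5←I1
cycle 9: I4 dispatched to A1
cycle 10: I4 operands ready; I5 dispatched to M1
cycle 11: I5 operands ready
cycle 12: I3 complete; I4 complete
cycle 13: R3←I3; R5←I4
cycle 14: I6 dispatched to M0
cycle 15: I6 operands ready
cycle 16: I5 complete
cycle 17: R2←I5
cycle 20: I6 complete
cycle 21: R5←I6

cycle = 12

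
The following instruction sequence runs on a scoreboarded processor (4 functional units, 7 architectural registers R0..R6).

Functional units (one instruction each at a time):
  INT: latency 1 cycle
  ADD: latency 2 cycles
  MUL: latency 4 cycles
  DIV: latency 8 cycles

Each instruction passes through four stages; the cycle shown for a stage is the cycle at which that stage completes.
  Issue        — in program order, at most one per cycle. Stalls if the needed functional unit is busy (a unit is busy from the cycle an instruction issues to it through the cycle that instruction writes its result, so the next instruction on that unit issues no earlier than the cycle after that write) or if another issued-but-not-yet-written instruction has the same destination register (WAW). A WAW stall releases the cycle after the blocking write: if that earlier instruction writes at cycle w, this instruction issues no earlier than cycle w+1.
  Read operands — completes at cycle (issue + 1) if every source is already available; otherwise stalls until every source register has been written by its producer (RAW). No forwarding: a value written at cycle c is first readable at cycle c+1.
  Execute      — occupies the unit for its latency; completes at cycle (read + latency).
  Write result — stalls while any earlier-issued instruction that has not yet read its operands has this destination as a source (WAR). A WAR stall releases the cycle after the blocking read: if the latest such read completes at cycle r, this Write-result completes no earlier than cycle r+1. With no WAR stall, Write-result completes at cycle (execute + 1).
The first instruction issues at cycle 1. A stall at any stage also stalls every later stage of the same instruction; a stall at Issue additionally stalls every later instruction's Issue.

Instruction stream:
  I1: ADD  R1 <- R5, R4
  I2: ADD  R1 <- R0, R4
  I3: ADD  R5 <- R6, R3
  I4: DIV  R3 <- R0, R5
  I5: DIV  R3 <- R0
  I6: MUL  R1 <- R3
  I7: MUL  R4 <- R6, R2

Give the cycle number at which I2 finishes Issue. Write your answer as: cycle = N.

cycle = 6

c1: issue I1 (ADD)
c2: I1 read-ops
c4: I1 finished on ADD
c5: I1→R1
c6: issue I2 (ADD)
c7: I2 read-ops
c9: I2 finished on ADD
c10: I2→R1
c11: issue I3 (ADD)
c12: I3 read-ops; issue I4 (DIV)
c14: I3 finished on ADD
c15: I3→R5
c16: I4 read-ops
c24: I4 finished on DIV
c25: I4→R3
c26: issue I5 (DIV)
c27: I5 read-ops; issue I6 (MUL)
c35: I5 finished on DIV
c36: I5→R3
c37: I6 read-ops
c41: I6 finished on MUL
c42: I6→R1
c43: issue I7 (MUL)
c44: I7 read-ops
c48: I7 finished on MUL
c49: I7→R4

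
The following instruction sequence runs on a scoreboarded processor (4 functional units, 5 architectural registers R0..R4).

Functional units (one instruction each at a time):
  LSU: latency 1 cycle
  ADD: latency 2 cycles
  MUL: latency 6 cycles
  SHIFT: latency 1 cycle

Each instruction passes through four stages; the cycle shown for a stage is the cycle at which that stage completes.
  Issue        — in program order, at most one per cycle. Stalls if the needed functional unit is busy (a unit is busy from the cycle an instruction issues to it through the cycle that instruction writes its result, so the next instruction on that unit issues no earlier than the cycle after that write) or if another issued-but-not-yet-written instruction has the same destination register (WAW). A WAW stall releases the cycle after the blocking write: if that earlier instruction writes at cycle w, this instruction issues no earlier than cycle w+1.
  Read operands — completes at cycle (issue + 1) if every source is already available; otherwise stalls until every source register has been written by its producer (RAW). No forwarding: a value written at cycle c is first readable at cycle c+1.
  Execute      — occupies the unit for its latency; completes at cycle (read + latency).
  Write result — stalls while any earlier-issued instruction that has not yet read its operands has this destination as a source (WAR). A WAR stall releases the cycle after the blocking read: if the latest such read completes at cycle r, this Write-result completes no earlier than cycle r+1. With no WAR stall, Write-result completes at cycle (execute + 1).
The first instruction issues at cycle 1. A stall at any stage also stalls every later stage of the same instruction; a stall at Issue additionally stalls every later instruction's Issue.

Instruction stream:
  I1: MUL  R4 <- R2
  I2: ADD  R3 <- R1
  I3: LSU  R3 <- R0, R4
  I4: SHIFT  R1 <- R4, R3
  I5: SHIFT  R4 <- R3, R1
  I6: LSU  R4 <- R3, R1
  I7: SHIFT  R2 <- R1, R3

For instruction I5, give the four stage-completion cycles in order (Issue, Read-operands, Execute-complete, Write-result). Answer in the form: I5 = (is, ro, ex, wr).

I5 = (16, 17, 18, 19)

I1  is:1  ro:2  ex:8  wr:9
I2  is:2  ro:3  ex:5  wr:6
I3  is:7  ro:10  ex:11  wr:12  — WAW R3: wait I2 write@6, RAW R4: wait I1 write@9
I4  is:8  ro:13  ex:14  wr:15  — RAW R3: wait I3 write@12
I5  is:16  ro:17  ex:18  wr:19  — struct: SHIFT busy until I4 writes@15
I6  is:20  ro:21  ex:22  wr:23  — WAW R4: wait I5 write@19
I7  is:21  ro:22  ex:23  wr:24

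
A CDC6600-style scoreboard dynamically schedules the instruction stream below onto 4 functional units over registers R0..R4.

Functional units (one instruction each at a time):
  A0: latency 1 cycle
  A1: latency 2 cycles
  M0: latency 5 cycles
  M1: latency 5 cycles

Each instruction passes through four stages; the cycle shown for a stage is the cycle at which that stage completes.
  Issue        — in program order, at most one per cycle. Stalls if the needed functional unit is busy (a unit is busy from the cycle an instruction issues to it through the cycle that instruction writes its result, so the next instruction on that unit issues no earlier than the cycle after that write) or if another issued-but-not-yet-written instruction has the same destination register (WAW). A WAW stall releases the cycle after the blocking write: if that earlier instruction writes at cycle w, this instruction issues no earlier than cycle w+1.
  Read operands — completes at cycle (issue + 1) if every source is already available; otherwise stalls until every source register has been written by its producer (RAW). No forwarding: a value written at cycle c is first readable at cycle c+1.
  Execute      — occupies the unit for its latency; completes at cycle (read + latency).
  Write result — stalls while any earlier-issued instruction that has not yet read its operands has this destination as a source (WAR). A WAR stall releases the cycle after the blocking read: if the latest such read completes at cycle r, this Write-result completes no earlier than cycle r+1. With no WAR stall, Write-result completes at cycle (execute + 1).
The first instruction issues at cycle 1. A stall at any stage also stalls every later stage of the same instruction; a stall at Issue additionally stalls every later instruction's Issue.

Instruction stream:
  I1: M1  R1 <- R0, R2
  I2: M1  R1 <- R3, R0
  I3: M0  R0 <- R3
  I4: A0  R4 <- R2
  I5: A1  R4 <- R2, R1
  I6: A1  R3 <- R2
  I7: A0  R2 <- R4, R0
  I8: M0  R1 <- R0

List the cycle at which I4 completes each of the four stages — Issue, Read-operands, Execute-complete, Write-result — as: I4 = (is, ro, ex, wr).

I1 -> (1, 2, 7, 8)
I2 -> (9, 10, 15, 16)  // struct: M1 busy until I1 writes@8
I3 -> (10, 11, 16, 17)
I4 -> (11, 12, 13, 14)
I5 -> (15, 17, 19, 20)  // WAW R4: wait I4 write@14, RAW R1: wait I2 write@16
I6 -> (21, 22, 24, 25)  // struct: A1 busy until I5 writes@20
I7 -> (22, 23, 24, 25)
I8 -> (23, 24, 29, 30)

I4 = (11, 12, 13, 14)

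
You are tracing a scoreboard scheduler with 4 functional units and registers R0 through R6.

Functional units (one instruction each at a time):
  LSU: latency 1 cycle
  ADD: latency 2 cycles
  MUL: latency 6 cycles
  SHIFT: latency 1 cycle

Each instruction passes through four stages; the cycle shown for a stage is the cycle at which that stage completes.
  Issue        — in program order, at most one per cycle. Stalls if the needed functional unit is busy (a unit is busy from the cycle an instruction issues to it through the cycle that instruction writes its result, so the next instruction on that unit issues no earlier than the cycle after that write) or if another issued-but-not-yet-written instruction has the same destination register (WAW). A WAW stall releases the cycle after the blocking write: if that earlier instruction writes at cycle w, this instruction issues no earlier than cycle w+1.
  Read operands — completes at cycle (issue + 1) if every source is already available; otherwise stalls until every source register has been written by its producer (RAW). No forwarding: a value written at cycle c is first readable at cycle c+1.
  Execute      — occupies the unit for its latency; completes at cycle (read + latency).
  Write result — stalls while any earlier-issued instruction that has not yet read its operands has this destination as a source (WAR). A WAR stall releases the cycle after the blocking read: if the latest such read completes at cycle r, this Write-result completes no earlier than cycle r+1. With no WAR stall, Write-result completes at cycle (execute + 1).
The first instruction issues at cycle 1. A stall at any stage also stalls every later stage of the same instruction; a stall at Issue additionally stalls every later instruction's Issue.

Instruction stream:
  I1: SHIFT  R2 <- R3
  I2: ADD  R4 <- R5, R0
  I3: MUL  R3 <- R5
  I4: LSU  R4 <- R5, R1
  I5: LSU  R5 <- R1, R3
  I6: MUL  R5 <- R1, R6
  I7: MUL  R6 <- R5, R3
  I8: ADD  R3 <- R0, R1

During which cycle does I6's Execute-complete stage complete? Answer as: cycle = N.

cycle = 22

t=1  I1 dispatched to SHIFT
t=2  I1 operands ready | I2 dispatched to ADD
t=3  I1 complete | I2 operands ready | I3 dispatched to MUL
t=4  R2←I1 | I3 operands ready
t=5  I2 complete
t=6  R4←I2
t=7  I4 dispatched to LSU
t=8  I4 operands ready
t=9  I4 complete
t=10  I3 complete | R4←I4
t=11  R3←I3 | I5 dispatched to LSU
t=12  I5 operands ready
t=13  I5 complete
t=14  R5←I5
t=15  I6 dispatched to MUL
t=16  I6 operands ready
t=22  I6 complete
t=23  R5←I6
t=24  I7 dispatched to MUL
t=25  I7 operands ready | I8 dispatched to ADD
t=26  I8 operands ready
t=28  I8 complete
t=29  R3←I8
t=31  I7 complete
t=32  R6←I7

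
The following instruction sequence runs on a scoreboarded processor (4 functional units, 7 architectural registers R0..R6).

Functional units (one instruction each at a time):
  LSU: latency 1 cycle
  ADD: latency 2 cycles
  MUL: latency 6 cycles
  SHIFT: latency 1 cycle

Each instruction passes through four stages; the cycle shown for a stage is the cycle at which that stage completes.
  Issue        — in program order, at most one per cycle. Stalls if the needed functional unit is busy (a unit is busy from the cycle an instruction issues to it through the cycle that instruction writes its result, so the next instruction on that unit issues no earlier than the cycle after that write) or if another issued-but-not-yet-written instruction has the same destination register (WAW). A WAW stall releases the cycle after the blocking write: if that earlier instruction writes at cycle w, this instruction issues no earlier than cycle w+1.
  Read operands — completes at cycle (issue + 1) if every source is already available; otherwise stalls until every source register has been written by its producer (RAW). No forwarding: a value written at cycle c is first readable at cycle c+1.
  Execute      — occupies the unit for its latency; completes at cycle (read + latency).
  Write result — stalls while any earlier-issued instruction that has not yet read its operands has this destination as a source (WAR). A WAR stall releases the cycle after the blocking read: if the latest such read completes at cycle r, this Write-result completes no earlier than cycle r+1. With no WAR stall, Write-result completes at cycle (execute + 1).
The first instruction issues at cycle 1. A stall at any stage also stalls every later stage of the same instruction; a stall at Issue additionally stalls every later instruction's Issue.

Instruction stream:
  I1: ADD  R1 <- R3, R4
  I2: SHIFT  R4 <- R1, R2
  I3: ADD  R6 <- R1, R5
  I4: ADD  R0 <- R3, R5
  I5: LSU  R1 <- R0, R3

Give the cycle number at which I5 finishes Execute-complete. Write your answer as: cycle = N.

cycle = 17

cycle 1: I1→ADD
cycle 2: I1 RO; I2→SHIFT
cycle 4: I1 EX
cycle 5: I1 WR R1
cycle 6: I2 RO; I3→ADD
cycle 7: I2 EX; I3 RO
cycle 8: I2 WR R4
cycle 9: I3 EX
cycle 10: I3 WR R6
cycle 11: I4→ADD
cycle 12: I4 RO; I5→LSU
cycle 14: I4 EX
cycle 15: I4 WR R0
cycle 16: I5 RO
cycle 17: I5 EX
cycle 18: I5 WR R1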